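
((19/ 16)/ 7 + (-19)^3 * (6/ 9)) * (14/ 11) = -139669/ 24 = -5819.54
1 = 1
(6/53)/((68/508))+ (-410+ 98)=-280350/901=-311.15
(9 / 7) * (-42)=-54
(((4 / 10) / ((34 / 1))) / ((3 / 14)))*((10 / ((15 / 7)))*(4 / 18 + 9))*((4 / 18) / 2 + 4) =601916 / 61965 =9.71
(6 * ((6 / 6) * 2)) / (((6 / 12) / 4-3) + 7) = 32 / 11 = 2.91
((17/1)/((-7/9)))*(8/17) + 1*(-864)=-6120/7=-874.29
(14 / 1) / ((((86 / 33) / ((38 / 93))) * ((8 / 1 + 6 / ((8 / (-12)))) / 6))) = -17556 / 1333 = -13.17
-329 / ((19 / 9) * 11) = -2961 / 209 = -14.17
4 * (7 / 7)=4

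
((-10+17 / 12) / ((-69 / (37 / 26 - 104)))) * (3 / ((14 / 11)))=-143891 / 4784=-30.08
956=956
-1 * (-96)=96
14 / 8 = 7 / 4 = 1.75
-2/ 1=-2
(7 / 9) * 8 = 56 / 9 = 6.22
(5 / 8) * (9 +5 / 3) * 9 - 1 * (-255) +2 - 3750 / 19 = 2273 / 19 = 119.63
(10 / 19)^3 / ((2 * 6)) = 0.01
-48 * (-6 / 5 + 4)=-672 / 5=-134.40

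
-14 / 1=-14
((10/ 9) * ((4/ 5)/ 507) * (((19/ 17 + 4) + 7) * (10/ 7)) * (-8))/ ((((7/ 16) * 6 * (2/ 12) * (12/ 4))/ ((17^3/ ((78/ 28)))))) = -1219256320/ 3737097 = -326.26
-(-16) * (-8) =-128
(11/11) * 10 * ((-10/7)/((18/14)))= -100/9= -11.11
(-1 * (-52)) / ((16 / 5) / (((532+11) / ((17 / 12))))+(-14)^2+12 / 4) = 423540 / 1620923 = 0.26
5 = 5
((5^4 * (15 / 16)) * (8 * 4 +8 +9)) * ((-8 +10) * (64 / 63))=175000 / 3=58333.33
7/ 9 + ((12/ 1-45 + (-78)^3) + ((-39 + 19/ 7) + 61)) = -29897249/ 63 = -474559.51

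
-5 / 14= -0.36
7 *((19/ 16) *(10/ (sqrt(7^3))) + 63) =95 *sqrt(7)/ 56 + 441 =445.49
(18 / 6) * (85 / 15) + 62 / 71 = 1269 / 71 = 17.87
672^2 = 451584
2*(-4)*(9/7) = -72/7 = -10.29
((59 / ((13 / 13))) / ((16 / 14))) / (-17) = -413 / 136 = -3.04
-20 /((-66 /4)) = 40 /33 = 1.21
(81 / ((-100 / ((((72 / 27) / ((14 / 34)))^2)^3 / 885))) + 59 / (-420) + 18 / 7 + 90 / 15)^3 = -169799174954519581010160098760788692831 / 822852628293737227510099125000000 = -206354.30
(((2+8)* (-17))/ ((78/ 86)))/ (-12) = 3655/ 234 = 15.62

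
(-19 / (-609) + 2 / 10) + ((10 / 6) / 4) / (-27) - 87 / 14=-1972673 / 328860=-6.00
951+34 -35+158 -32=1076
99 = 99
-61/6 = -10.17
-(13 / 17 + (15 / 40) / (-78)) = -2687 / 3536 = -0.76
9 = 9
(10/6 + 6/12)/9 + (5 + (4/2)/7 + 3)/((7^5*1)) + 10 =65063029/6353046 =10.24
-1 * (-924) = 924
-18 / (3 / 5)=-30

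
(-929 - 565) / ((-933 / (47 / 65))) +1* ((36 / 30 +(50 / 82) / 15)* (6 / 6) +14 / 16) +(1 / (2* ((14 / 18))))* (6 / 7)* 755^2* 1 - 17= 306131156172979 / 974686440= 314081.68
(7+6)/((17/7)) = 91/17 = 5.35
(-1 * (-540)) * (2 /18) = 60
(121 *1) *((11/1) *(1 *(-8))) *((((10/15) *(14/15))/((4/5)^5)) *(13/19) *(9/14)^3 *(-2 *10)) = 4379821875/59584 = 73506.68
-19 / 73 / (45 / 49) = -931 / 3285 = -0.28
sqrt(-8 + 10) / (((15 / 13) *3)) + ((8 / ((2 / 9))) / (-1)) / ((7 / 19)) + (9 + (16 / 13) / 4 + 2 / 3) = -87.33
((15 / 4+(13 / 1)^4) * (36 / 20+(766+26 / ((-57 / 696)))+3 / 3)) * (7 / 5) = 8573195547 / 475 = 18048832.73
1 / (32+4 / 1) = 1 / 36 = 0.03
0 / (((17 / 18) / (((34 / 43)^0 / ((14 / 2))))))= 0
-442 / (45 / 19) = -8398 / 45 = -186.62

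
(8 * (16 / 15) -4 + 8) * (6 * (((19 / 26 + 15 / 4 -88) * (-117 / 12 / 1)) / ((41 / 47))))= 28781061 / 410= 70197.71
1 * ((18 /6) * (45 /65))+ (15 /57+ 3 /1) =1319 /247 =5.34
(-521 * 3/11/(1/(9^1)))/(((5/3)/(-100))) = 844020/11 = 76729.09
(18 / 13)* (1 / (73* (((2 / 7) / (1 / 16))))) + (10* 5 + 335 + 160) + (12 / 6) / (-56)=57923605 / 106288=544.97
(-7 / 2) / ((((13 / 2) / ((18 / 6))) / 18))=-378 / 13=-29.08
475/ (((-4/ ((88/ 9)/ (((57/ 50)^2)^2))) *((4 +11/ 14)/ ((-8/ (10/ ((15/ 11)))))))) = 17500000000/ 111671379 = 156.71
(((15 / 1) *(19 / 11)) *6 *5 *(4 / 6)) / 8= 1425 / 22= 64.77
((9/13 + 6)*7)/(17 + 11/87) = 52983/19370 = 2.74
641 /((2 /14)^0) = 641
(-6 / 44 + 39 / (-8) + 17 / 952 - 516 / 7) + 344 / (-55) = -65421 / 770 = -84.96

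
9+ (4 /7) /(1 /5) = 83 /7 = 11.86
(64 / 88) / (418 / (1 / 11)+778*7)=2 / 27621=0.00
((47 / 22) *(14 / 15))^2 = 108241 / 27225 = 3.98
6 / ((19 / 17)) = 102 / 19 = 5.37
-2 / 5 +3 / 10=-0.10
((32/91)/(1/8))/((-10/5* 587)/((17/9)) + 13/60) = -261120/57670249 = -0.00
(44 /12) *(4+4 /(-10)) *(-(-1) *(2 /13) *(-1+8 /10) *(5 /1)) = -132 /65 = -2.03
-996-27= -1023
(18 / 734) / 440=9 / 161480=0.00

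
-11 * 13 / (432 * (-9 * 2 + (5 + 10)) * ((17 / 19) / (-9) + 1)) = 247 / 2016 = 0.12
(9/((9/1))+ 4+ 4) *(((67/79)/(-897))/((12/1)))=-67/94484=-0.00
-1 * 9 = -9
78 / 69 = 26 / 23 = 1.13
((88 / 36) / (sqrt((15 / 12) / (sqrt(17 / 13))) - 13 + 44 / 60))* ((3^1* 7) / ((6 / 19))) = 1463 / (9* (-184 / 15 + 13^(1 / 4)* 17^(3 / 4)* (34* sqrt(5)) / 1156)) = -14.49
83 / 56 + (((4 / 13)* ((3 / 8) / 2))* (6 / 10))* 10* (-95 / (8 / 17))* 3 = -303077 / 1456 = -208.16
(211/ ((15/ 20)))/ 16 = 211/ 12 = 17.58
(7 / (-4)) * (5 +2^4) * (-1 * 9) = 1323 / 4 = 330.75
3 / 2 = 1.50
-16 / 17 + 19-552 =-9077 / 17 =-533.94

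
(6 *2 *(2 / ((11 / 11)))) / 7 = 24 / 7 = 3.43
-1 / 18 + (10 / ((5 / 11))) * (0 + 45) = 17819 / 18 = 989.94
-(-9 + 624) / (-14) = 615 / 14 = 43.93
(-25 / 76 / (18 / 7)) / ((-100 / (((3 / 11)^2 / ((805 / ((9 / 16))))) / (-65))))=-9 / 8798732800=-0.00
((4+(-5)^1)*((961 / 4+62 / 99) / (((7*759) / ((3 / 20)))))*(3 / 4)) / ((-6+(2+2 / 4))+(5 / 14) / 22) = 95387 / 65152560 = 0.00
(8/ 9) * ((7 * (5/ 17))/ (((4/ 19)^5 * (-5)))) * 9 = -17332693/ 2176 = -7965.39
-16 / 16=-1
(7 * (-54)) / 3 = -126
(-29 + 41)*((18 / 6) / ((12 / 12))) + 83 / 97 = 3575 / 97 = 36.86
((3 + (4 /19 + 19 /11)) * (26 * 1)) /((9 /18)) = 53664 /209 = 256.77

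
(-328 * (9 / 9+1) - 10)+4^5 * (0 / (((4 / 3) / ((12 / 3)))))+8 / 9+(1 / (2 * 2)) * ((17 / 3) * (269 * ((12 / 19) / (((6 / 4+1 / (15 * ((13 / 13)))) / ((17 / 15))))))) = -3946160 / 8037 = -491.00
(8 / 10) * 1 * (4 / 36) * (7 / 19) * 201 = 1876 / 285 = 6.58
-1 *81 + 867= 786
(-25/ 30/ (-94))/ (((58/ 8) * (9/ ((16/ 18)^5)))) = 163840/ 2173062249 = 0.00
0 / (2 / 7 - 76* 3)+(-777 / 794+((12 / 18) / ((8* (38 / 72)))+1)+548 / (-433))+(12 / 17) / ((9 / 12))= -16113863 / 111048046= -0.15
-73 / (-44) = 73 / 44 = 1.66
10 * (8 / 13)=80 / 13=6.15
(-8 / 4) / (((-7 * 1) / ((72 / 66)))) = 24 / 77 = 0.31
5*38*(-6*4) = -4560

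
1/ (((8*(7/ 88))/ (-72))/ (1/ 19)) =-792/ 133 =-5.95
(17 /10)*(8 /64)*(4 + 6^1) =17 /8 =2.12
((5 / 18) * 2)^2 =25 / 81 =0.31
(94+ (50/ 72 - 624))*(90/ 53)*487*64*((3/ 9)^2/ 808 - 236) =318517669978700/ 48177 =6611405234.42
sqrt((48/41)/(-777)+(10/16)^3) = sqrt(28016808554)/339808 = 0.49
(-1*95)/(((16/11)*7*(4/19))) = -19855/448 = -44.32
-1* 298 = -298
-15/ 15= -1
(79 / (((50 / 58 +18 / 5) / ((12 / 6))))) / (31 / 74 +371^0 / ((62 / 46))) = 52555540 / 1722961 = 30.50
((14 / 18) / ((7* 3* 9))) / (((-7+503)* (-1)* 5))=-0.00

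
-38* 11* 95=-39710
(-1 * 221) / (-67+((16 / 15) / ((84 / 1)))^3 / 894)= 3087674123625 / 936082200343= 3.30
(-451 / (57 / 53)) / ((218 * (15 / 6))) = -23903 / 31065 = -0.77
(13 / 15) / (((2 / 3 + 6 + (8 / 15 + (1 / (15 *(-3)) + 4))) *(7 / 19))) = 741 / 3521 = 0.21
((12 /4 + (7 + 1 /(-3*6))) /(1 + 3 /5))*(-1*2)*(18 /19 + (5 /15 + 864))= -44142295 /4104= -10755.92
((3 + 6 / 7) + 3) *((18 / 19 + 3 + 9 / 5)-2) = 17088 / 665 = 25.70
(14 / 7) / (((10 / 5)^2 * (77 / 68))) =34 / 77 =0.44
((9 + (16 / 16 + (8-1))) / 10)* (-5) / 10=-17 / 20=-0.85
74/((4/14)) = 259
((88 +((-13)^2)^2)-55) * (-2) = -57188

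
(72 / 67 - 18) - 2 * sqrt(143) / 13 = -1134 / 67 - 2 * sqrt(143) / 13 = -18.77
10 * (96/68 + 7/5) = 478/17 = 28.12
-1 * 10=-10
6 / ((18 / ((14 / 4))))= 7 / 6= 1.17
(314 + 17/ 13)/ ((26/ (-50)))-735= -226690/ 169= -1341.36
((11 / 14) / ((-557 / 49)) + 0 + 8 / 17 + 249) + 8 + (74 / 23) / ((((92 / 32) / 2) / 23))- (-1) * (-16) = 127570795 / 435574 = 292.88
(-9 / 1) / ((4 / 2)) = -9 / 2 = -4.50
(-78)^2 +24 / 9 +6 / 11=200878 / 33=6087.21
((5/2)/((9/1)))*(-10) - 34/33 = -377/99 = -3.81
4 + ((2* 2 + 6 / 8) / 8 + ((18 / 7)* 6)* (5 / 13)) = 30657 / 2912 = 10.53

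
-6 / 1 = -6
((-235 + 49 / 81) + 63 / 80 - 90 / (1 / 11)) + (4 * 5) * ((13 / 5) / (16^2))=-31710643 / 25920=-1223.40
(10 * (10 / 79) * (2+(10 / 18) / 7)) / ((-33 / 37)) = -484700 / 164241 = -2.95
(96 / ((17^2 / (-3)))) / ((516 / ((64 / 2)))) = -0.06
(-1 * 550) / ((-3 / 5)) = 916.67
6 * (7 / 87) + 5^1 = 159 / 29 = 5.48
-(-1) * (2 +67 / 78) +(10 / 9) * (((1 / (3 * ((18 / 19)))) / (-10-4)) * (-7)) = 3.05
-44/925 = -0.05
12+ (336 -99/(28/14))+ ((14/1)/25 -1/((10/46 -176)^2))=244419453647/817292450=299.06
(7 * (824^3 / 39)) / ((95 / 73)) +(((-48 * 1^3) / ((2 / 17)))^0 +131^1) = 285892839524 / 3705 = 77164059.25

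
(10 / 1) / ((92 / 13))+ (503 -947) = -20359 / 46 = -442.59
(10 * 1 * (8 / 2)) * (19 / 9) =760 / 9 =84.44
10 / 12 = 5 / 6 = 0.83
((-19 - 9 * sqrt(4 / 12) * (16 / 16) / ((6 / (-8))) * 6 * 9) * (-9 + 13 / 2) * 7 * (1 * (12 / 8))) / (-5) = 1864.40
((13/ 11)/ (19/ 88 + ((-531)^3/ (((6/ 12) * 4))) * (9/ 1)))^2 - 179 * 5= -3146158031013835506463839/ 3515260369847860901089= -895.00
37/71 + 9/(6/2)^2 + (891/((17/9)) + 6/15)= 473.63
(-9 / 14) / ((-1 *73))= 9 / 1022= 0.01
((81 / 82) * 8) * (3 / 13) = 972 / 533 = 1.82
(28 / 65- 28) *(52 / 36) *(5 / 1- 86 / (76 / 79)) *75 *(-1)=-4789120 / 19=-252058.95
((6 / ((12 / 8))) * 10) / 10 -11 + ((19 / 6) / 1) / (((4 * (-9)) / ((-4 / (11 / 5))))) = -4063 / 594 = -6.84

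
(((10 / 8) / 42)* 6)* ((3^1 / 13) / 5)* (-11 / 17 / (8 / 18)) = -297 / 24752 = -0.01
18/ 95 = 0.19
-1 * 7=-7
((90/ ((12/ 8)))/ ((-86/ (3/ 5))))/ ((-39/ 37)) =222/ 559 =0.40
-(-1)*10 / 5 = 2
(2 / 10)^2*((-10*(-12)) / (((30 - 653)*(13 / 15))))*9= -648 / 8099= -0.08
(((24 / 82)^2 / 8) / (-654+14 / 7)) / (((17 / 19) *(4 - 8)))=0.00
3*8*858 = 20592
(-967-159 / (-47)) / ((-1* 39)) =45290 / 1833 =24.71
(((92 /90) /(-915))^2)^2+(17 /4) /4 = 48863362881703279921 /45989047418006250000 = 1.06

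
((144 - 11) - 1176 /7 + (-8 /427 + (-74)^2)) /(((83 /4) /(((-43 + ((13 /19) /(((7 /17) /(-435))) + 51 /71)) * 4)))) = -268567825655184 /334669363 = -802487.04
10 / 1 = 10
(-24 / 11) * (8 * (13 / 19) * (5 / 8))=-1560 / 209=-7.46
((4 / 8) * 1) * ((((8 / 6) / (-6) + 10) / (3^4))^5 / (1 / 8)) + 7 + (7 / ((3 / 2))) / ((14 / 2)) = 7.67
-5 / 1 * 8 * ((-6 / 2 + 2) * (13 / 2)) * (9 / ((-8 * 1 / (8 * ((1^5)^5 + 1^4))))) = -4680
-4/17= -0.24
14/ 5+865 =4339/ 5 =867.80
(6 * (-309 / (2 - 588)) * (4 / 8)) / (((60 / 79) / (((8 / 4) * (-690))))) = -1684359 / 586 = -2874.33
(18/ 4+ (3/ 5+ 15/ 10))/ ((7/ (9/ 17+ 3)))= 396/ 119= 3.33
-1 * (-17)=17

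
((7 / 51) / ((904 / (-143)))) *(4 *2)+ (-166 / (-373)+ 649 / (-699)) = -329124512 / 500856567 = -0.66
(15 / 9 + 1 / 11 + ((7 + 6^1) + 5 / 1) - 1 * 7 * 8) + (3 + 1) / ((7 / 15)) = -6392 / 231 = -27.67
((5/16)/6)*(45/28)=75/896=0.08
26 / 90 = 0.29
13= 13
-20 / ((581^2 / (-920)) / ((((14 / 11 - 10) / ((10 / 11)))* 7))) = -3.66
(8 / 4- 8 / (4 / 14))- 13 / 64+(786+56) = 52211 / 64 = 815.80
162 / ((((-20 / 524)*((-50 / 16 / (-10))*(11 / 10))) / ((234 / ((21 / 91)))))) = -688611456 / 55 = -12520208.29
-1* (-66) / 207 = 22 / 69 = 0.32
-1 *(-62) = 62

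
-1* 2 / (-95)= 2 / 95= 0.02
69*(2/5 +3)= 1173/5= 234.60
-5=-5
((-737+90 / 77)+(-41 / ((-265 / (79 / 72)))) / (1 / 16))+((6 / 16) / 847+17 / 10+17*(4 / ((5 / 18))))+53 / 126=-7857263717 / 16160760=-486.19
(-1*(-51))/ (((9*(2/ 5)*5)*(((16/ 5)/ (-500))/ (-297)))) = 1051875/ 8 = 131484.38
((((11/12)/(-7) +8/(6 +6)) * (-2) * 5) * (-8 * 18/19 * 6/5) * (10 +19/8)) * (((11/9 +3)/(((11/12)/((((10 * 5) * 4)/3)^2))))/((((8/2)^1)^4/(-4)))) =-192857.14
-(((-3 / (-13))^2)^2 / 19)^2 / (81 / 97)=-7857 / 294478790281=-0.00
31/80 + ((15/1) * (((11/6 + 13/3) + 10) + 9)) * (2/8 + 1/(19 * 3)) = 462317/4560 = 101.39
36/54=2/3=0.67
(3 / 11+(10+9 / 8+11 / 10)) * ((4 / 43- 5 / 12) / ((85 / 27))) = -1.28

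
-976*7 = -6832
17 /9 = 1.89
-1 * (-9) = 9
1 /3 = 0.33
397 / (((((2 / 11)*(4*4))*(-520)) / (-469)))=2048123 / 16640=123.08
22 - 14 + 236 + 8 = 252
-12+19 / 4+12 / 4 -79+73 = -41 / 4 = -10.25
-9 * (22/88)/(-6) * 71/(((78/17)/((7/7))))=1207/208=5.80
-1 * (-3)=3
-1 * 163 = -163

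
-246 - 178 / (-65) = -243.26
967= 967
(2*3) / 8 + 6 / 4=9 / 4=2.25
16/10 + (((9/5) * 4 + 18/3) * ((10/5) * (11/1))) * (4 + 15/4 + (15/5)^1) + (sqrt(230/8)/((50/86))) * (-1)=15617/5 - 43 * sqrt(115)/50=3114.18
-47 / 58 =-0.81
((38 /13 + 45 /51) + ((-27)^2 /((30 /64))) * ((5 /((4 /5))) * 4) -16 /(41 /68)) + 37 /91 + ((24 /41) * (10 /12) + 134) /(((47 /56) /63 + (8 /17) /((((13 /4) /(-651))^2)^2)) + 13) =38857.68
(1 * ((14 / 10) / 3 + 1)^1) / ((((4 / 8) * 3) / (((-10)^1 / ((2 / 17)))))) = -748 / 9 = -83.11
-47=-47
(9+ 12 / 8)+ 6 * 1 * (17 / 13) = 18.35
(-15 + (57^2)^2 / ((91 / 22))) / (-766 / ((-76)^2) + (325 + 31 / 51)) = 34204789008216 / 4362412145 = 7840.80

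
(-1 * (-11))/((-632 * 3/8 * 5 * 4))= -11/4740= -0.00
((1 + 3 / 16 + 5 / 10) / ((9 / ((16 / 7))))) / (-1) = -3 / 7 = -0.43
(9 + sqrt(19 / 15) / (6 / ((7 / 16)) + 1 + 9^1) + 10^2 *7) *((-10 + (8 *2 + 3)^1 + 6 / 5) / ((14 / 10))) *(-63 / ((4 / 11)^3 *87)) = -144382887 / 1856 -475167 *sqrt(285) / 1540480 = -77797.71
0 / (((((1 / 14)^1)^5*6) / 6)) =0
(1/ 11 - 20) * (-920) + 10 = 201590/ 11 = 18326.36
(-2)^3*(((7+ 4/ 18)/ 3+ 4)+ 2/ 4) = -1492/ 27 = -55.26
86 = 86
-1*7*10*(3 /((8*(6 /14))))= -245 /4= -61.25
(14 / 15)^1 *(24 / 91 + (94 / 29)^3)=30467392 / 951171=32.03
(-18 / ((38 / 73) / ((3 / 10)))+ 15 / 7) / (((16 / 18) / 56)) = -98523 / 190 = -518.54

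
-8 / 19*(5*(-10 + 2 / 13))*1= 5120 / 247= 20.73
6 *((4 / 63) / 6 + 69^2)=1799662 / 63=28566.06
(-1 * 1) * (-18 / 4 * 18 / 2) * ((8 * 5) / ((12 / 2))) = 270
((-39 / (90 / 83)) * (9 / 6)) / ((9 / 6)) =-1079 / 30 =-35.97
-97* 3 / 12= -24.25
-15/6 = -5/2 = -2.50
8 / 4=2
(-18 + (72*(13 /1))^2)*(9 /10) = 3942351 /5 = 788470.20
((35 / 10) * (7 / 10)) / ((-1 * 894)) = -49 / 17880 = -0.00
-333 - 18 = -351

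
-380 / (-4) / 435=19 / 87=0.22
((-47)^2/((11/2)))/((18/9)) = 2209/11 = 200.82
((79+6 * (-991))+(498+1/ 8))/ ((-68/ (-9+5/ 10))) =-42951/ 64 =-671.11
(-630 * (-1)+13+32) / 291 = 2.32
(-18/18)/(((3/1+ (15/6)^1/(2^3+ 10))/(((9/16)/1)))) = -0.18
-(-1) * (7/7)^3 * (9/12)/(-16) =-0.05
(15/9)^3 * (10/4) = 625/54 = 11.57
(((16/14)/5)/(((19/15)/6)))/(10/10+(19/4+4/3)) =1728/11305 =0.15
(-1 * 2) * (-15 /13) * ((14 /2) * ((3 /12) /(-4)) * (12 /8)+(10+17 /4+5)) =8925 /208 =42.91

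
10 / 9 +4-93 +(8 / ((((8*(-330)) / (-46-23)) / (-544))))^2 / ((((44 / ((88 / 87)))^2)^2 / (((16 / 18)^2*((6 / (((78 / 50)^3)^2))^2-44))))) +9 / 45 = -1695836634579170787611714121560834 / 19311685637935261320538833555225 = -87.81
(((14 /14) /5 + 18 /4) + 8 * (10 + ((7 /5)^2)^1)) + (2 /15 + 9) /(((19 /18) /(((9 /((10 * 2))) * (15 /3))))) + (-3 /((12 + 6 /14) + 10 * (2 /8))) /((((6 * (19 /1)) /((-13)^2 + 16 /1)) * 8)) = 95151241 /794200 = 119.81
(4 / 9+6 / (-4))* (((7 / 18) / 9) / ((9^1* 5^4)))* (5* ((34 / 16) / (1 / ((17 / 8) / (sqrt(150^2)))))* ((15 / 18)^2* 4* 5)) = -0.00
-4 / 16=-1 / 4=-0.25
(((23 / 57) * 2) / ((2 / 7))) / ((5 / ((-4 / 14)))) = -0.16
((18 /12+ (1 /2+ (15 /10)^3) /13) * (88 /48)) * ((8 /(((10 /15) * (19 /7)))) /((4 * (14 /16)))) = 2057 /494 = 4.16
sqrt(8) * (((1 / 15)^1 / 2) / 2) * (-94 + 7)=-29 * sqrt(2) / 10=-4.10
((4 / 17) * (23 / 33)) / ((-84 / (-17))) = 23 / 693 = 0.03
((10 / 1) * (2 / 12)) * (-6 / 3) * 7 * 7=-490 / 3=-163.33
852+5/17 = 14489/17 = 852.29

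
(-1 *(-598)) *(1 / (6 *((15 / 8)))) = 53.16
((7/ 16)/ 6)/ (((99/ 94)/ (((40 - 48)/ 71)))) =-329/ 42174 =-0.01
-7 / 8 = -0.88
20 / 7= 2.86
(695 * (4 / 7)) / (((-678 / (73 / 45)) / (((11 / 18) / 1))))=-111617 / 192213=-0.58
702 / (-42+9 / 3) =-18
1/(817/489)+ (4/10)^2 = 15493/20425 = 0.76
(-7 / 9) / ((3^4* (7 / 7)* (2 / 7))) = -49 / 1458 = -0.03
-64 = -64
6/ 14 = 3/ 7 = 0.43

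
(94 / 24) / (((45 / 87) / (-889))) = -1211707 / 180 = -6731.71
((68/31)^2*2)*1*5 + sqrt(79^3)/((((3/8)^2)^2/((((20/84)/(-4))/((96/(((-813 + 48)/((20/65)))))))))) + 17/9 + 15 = 54801.86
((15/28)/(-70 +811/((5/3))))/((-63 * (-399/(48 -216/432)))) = 125/51441768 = 0.00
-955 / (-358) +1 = 1313 / 358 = 3.67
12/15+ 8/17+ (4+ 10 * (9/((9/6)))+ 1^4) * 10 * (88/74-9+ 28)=41275746/3145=13124.24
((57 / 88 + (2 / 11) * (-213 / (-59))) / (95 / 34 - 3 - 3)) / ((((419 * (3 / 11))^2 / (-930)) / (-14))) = -457934015 / 1129032791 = -0.41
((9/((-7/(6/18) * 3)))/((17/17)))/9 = -1/63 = -0.02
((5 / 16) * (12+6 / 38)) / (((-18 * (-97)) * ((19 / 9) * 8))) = 1155 / 8964352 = 0.00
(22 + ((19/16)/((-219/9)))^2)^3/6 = 1775.24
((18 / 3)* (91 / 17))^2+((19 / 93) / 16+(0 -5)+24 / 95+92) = 45706734653 / 40853040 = 1118.81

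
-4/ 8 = -1/ 2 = -0.50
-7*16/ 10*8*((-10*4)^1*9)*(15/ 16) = 30240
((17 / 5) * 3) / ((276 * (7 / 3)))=51 / 3220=0.02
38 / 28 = 19 / 14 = 1.36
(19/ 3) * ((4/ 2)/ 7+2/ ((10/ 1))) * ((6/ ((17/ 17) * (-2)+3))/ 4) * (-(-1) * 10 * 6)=1938/ 7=276.86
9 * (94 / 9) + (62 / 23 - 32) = 1488 / 23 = 64.70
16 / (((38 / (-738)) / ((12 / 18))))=-3936 / 19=-207.16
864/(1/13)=11232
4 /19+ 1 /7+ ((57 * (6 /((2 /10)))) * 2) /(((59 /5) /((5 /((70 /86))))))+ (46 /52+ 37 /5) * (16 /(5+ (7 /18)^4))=486013944425297 /268942310455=1807.13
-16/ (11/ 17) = -272/ 11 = -24.73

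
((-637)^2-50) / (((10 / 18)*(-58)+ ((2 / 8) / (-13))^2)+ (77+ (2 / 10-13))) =49367887920 / 3891101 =12687.38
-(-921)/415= 921/415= 2.22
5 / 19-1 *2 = -33 / 19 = -1.74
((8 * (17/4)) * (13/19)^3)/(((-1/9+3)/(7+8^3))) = 13419783/6859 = 1956.52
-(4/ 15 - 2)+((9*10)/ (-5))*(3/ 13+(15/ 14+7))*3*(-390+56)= 204395336/ 1365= 149740.17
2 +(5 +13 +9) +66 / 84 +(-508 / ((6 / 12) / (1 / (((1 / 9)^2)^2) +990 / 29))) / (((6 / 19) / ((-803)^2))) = -5554910492929563 / 406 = -13682045549087.59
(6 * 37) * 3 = 666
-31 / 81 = -0.38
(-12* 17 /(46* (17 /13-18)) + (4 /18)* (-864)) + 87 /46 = -1895013 /9982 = -189.84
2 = 2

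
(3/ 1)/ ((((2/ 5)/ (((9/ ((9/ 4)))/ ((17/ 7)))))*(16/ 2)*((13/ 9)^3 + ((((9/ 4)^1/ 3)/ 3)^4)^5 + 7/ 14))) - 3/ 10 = 9538420444041171/ 68398262267617430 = 0.14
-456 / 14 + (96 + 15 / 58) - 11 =21391 / 406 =52.69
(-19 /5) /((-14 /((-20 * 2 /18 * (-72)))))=304 /7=43.43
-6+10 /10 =-5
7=7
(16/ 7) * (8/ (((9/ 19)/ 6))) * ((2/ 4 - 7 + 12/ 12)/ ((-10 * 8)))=1672/ 105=15.92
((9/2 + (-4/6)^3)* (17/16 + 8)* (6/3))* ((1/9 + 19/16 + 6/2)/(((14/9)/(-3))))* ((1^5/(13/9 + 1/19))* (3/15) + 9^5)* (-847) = 4140767675517583/131072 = 31591550258.77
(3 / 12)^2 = 1 / 16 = 0.06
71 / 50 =1.42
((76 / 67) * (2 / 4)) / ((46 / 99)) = 1881 / 1541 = 1.22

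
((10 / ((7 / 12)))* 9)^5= 1469328076800000 / 16807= 87423578080.56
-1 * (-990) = 990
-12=-12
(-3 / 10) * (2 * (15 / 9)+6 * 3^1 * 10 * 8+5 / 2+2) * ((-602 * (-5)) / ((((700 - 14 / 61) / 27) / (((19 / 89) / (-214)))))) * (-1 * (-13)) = 151959840669 / 232285016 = 654.20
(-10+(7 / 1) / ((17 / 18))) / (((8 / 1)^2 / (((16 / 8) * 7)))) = -77 / 136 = -0.57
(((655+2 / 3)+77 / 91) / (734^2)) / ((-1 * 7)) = -6401 / 36770097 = -0.00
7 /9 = 0.78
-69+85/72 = -4883/72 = -67.82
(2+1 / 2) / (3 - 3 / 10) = 0.93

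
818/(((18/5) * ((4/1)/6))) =340.83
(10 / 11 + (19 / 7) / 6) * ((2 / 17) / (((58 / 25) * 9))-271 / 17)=-1308061 / 60291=-21.70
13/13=1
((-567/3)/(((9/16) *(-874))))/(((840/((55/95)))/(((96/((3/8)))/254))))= 1408/5272405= 0.00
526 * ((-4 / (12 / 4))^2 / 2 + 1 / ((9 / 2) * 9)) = 38924 / 81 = 480.54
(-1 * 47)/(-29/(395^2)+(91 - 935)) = 7333175/131685129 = 0.06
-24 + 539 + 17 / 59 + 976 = 87986 / 59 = 1491.29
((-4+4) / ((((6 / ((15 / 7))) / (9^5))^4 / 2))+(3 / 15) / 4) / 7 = 1 / 140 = 0.01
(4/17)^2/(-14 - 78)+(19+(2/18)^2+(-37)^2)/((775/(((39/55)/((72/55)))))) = 9709075919/10014370200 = 0.97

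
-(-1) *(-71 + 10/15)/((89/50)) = -10550/267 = -39.51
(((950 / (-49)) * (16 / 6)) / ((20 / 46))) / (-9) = 17480 / 1323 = 13.21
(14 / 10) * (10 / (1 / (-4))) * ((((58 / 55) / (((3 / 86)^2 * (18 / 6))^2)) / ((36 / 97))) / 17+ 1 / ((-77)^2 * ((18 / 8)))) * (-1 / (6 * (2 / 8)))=663502084965056 / 1417077585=468218.60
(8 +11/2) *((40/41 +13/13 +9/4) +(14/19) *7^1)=789453/6232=126.68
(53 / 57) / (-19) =-53 / 1083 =-0.05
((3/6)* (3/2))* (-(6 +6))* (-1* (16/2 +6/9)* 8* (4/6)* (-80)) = -33280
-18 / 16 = -9 / 8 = -1.12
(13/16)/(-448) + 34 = 243699/7168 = 34.00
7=7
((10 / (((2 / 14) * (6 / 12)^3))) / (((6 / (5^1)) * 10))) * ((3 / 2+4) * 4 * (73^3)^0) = 3080 / 3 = 1026.67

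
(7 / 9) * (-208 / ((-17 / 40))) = 58240 / 153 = 380.65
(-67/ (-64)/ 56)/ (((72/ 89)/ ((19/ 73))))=113297/ 18837504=0.01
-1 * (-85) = 85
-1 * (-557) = 557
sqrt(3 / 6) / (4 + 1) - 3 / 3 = -1 + sqrt(2) / 10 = -0.86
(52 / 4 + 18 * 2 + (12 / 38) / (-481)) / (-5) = -89561 / 9139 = -9.80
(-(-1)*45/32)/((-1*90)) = -1/64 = -0.02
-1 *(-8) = 8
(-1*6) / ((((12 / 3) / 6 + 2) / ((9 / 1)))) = -81 / 4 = -20.25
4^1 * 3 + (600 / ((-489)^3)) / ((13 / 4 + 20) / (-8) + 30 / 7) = 144525644084 / 12043807407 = 12.00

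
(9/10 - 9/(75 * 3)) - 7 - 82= -4407/50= -88.14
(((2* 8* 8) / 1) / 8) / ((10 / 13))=104 / 5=20.80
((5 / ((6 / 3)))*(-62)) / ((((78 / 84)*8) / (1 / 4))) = -1085 / 208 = -5.22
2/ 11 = 0.18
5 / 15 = 1 / 3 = 0.33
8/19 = 0.42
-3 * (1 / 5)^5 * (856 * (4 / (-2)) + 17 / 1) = 1017 / 625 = 1.63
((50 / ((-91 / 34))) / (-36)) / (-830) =-85 / 135954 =-0.00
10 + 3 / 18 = 61 / 6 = 10.17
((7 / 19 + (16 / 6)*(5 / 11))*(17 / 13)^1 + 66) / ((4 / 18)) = 1664439 / 5434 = 306.30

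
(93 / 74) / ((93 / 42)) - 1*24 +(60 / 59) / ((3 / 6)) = -46713 / 2183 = -21.40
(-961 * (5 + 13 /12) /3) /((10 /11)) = -771683 /360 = -2143.56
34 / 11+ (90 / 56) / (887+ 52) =298141 / 96404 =3.09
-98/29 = -3.38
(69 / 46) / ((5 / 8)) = 12 / 5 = 2.40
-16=-16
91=91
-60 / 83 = -0.72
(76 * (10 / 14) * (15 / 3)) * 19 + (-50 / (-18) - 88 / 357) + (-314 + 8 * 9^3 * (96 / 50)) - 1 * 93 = 15950.11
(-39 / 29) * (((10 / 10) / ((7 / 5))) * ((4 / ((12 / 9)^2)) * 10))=-8775 / 406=-21.61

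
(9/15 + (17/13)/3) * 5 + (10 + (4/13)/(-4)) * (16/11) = 8414/429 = 19.61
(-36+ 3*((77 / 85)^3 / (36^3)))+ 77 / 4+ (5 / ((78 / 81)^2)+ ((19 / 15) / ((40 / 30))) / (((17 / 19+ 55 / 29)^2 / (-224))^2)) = 436825641401252861136504317 / 564462491718311431128000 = 773.88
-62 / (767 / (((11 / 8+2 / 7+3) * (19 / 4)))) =-1.79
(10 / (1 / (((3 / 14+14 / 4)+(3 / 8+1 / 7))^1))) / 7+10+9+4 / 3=15511 / 588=26.38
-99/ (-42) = 33/ 14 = 2.36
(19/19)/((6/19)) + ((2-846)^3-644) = -601212224.83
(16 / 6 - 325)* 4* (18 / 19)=-23208 / 19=-1221.47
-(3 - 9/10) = -21/10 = -2.10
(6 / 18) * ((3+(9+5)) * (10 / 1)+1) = 57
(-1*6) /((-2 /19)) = 57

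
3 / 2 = 1.50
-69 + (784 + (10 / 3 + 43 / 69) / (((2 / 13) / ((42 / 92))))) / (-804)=-119071003 / 1701264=-69.99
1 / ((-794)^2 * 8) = 1 / 5043488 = 0.00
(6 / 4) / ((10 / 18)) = 27 / 10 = 2.70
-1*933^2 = -870489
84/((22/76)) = 3192/11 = 290.18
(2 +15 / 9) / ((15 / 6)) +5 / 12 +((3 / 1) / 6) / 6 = 59 / 30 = 1.97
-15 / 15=-1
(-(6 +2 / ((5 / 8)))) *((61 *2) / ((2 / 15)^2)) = -63135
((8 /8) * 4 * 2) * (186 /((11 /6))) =8928 /11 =811.64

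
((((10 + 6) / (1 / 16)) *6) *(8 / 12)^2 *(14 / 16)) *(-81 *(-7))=338688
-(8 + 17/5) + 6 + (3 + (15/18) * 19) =403/30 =13.43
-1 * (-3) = 3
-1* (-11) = 11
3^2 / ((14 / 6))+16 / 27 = 841 / 189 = 4.45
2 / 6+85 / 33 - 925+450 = -5193 / 11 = -472.09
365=365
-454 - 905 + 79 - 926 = -2206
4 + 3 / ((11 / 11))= 7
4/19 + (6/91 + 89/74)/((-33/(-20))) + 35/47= 171066673/99222123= 1.72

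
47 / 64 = 0.73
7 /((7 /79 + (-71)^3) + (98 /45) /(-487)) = -12118995 /619645799972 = -0.00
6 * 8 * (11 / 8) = 66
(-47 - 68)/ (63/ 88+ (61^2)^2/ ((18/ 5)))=-91080/ 3046085587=-0.00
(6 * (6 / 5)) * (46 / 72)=23 / 5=4.60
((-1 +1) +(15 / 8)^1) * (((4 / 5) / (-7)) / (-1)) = 3 / 14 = 0.21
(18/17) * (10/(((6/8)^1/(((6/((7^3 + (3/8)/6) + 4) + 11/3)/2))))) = 26.00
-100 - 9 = -109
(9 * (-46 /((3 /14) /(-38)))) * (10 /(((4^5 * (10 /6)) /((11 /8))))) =302841 /512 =591.49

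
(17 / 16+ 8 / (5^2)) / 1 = 553 / 400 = 1.38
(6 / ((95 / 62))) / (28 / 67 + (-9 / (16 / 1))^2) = 6380544 / 1196525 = 5.33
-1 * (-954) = 954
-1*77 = -77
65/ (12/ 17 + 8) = 1105/ 148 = 7.47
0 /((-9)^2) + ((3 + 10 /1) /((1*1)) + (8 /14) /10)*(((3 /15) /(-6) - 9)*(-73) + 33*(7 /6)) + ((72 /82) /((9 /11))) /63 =588474059 /64575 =9113.03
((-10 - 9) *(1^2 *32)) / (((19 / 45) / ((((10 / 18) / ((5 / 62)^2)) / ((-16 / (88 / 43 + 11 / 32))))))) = 3160729 / 172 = 18376.33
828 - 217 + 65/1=676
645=645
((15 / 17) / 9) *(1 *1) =5 / 51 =0.10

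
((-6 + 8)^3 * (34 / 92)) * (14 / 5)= 952 / 115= 8.28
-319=-319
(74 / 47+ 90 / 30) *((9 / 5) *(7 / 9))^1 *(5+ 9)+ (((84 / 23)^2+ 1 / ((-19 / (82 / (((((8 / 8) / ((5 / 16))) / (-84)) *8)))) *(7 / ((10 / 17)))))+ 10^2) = 13118258317 / 64245992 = 204.19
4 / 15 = 0.27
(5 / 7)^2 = 25 / 49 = 0.51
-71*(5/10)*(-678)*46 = 1107174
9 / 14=0.64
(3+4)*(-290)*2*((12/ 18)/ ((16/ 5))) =-5075/ 6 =-845.83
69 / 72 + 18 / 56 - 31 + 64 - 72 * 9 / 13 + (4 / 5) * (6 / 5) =-797509 / 54600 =-14.61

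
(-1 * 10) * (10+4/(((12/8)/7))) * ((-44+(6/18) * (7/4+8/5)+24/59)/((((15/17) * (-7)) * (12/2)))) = -15702611/47790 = -328.58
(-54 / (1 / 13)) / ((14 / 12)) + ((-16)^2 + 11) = -2343 / 7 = -334.71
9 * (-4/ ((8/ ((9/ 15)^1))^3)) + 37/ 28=146299/ 112000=1.31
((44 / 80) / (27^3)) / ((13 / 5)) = 11 / 1023516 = 0.00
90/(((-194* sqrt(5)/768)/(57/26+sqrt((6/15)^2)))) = -413.05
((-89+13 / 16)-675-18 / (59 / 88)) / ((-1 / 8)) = 745793 / 118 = 6320.28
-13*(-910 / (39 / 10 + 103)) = 118300 / 1069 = 110.66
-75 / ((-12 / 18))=225 / 2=112.50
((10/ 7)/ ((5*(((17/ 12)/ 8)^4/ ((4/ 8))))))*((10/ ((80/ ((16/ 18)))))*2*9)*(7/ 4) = 42467328/ 83521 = 508.46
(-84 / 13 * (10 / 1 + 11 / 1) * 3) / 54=-98 / 13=-7.54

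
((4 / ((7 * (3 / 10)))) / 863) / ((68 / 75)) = 250 / 102697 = 0.00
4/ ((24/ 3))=1/ 2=0.50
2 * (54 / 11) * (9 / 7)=972 / 77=12.62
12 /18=2 /3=0.67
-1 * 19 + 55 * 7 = 366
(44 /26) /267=22 /3471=0.01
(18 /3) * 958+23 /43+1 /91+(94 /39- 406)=62744440 /11739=5344.96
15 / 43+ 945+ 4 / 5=203422 / 215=946.15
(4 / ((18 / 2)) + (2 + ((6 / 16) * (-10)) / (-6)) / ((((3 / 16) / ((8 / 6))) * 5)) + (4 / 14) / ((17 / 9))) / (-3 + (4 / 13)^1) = -301366 / 187425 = -1.61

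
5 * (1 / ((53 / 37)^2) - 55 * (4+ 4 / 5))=-3701035 / 2809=-1317.56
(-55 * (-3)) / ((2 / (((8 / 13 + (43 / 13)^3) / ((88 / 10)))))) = 6064425 / 17576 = 345.04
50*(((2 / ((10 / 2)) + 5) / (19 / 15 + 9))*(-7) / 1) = -2025 / 11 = -184.09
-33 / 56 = -0.59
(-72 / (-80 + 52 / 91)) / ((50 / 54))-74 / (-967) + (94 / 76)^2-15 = -60239981079 / 4852309300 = -12.41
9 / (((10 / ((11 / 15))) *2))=33 / 100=0.33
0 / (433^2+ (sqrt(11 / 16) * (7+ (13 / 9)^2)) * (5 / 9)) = 0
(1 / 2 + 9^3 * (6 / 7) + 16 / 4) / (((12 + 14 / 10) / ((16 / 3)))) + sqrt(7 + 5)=2 * sqrt(3) + 117480 / 469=253.95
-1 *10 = -10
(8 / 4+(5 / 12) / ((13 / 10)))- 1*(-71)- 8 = 5095 / 78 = 65.32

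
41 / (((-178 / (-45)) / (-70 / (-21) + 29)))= 59655 / 178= 335.14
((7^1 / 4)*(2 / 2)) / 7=1 / 4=0.25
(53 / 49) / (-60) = -53 / 2940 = -0.02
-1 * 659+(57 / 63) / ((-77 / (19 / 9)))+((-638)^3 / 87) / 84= -526740190 / 14553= -36194.61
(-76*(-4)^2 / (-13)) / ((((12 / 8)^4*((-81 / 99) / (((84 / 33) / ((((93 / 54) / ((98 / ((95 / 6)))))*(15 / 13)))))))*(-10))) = 17.90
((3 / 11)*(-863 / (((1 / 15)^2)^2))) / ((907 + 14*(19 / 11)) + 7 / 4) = -58252500 / 4561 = -12771.87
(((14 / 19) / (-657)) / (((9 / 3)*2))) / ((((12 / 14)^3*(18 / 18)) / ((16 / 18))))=-2401 / 9100107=-0.00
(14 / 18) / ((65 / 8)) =56 / 585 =0.10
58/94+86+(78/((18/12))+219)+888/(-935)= 15673744/43945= 356.67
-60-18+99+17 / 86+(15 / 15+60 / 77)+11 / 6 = 246440 / 9933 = 24.81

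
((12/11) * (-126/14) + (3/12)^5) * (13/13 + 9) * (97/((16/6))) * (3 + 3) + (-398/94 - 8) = -22699198655/1058816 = -21438.28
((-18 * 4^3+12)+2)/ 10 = -569/ 5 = -113.80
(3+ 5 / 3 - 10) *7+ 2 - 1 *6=-124 / 3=-41.33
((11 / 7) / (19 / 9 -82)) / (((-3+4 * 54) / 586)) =-19338 / 357343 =-0.05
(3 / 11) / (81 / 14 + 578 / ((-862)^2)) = 3900981 / 82767652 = 0.05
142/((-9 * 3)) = -142/27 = -5.26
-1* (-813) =813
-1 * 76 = -76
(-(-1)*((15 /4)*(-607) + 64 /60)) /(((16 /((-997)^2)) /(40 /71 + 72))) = -21846599178439 /2130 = -10256619332.60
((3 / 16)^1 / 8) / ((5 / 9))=27 / 640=0.04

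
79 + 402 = 481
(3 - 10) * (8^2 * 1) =-448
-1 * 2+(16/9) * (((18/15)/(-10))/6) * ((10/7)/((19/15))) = -2.04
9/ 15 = 3/ 5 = 0.60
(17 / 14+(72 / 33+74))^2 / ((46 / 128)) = 2273000976 / 136367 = 16668.26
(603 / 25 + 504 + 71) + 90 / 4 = 31081 / 50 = 621.62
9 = 9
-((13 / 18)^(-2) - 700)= 117976 / 169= 698.08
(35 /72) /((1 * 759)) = 0.00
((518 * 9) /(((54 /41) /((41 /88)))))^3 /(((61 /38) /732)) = 1568036015287953841 /766656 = 2045292824014.88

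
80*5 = 400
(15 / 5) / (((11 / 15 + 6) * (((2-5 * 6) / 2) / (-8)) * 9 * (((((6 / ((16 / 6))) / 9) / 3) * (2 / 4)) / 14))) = 960 / 101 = 9.50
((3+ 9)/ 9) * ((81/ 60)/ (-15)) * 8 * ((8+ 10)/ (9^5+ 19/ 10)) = -864/ 2952545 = -0.00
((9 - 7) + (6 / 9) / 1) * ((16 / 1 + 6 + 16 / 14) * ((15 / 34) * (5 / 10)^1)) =13.61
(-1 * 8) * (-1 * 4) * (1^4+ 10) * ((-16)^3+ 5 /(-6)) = -4326256 /3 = -1442085.33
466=466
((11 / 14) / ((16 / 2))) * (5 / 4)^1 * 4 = 55 / 112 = 0.49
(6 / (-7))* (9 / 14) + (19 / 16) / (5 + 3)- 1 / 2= -5661 / 6272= -0.90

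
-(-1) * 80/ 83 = 80/ 83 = 0.96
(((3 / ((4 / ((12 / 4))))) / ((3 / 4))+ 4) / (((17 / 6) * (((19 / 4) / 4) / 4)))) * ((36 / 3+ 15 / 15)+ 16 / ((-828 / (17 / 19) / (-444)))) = 24287872 / 141151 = 172.07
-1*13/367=-13/367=-0.04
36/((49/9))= 324/49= 6.61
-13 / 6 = -2.17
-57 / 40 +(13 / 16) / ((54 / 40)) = -889 / 1080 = -0.82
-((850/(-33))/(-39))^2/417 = -722500/690705873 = -0.00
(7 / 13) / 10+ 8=1047 / 130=8.05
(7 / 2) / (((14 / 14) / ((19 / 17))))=3.91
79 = 79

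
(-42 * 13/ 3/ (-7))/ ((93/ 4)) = 104/ 93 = 1.12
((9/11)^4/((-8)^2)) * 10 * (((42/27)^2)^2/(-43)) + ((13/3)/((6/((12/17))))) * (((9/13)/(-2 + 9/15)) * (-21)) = 113117255/21405142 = 5.28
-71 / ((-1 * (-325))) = -71 / 325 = -0.22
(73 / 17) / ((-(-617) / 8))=584 / 10489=0.06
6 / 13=0.46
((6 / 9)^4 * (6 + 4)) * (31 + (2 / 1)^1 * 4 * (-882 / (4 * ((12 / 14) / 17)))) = -5592800 / 81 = -69046.91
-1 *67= -67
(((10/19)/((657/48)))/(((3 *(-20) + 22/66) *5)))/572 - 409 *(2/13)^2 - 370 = -175237538602/461539507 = -379.68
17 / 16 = 1.06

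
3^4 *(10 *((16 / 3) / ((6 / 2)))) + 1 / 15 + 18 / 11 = 237881 / 165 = 1441.70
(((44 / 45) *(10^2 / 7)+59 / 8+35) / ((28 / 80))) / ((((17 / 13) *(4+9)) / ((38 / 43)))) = 2697715 / 322371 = 8.37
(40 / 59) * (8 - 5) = 120 / 59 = 2.03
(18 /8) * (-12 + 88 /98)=-1224 /49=-24.98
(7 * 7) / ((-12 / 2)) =-49 / 6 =-8.17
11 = 11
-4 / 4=-1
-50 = -50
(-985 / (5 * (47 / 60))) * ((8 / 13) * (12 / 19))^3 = -10457579520 / 708253481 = -14.77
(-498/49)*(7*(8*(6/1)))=-23904/7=-3414.86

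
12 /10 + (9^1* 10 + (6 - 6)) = 456 /5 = 91.20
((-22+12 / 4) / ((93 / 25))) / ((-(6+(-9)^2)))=475 / 8091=0.06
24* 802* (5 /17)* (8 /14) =384960 /119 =3234.96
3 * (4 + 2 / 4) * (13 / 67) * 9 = 3159 / 134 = 23.57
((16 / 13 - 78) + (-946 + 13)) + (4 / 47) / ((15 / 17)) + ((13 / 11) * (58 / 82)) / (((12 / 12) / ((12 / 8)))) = -8336427587 / 8266830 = -1008.42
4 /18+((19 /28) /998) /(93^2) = 0.22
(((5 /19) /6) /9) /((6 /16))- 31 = -47689 /1539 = -30.99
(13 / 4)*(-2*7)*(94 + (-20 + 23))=-8827 / 2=-4413.50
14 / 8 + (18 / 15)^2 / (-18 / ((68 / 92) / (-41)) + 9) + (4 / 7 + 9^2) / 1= 110994379 / 1332100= 83.32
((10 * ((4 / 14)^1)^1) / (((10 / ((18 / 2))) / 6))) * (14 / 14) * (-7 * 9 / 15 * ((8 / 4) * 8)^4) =-21233664 / 5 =-4246732.80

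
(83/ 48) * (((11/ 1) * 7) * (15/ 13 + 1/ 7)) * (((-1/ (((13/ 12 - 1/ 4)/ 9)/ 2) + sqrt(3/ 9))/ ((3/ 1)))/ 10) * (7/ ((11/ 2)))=-102837/ 650 + 34279 * sqrt(3)/ 14040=-153.98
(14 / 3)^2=196 / 9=21.78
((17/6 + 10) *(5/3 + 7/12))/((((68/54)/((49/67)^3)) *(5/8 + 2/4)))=81530757/10225942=7.97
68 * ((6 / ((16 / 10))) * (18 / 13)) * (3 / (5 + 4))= 1530 / 13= 117.69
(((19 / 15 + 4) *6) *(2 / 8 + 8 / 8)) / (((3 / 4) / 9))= 474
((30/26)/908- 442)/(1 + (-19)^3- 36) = 5217353/81376776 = 0.06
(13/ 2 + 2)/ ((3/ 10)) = 85/ 3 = 28.33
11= 11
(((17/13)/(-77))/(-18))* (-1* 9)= -17/2002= -0.01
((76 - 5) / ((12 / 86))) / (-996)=-3053 / 5976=-0.51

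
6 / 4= 3 / 2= 1.50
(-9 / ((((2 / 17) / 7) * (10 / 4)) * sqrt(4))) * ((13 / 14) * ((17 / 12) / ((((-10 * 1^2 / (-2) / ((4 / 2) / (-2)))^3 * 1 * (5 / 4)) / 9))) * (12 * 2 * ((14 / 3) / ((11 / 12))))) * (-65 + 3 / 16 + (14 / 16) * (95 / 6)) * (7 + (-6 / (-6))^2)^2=-3233677.61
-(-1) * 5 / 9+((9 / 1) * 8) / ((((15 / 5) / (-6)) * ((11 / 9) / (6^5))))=-90699209 / 99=-916153.63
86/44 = 43/22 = 1.95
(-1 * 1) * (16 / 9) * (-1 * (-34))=-544 / 9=-60.44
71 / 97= 0.73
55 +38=93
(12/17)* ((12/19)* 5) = 2.23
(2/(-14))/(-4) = 1/28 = 0.04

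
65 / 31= 2.10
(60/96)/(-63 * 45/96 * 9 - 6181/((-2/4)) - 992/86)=172/3325705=0.00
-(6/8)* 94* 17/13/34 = -141/52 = -2.71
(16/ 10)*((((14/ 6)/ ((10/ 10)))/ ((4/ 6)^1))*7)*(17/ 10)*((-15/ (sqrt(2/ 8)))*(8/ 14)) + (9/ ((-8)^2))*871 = -326373/ 320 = -1019.92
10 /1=10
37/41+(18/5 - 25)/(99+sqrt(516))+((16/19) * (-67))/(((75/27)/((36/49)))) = -8416551788/590696225+214 * sqrt(129)/46425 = -14.20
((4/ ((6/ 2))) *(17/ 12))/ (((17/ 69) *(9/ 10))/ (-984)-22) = -1282480/ 14937273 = -0.09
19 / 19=1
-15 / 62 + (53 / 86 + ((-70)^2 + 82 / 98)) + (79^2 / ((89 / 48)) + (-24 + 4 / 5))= 239619002352 / 29066065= 8243.94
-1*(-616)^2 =-379456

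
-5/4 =-1.25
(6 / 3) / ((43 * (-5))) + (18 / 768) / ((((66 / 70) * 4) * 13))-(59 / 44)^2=-312868617 / 173155840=-1.81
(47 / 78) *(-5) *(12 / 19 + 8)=-26.01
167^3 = 4657463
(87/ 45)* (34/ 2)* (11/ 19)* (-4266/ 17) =-453618/ 95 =-4774.93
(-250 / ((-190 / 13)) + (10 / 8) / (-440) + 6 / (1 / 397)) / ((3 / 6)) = 16045197 / 3344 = 4798.20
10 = 10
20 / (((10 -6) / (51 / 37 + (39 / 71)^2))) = 1566840 / 186517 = 8.40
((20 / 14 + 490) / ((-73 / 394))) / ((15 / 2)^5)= -0.11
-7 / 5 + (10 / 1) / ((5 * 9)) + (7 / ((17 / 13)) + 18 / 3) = 7784 / 765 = 10.18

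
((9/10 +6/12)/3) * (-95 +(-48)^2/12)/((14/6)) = 97/5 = 19.40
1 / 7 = 0.14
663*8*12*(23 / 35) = 1463904 / 35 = 41825.83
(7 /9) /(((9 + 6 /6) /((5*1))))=7 /18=0.39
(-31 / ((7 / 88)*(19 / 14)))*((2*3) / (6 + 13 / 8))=-261888 / 1159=-225.96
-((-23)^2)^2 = -279841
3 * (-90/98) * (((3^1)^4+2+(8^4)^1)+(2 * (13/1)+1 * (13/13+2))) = -568080/49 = -11593.47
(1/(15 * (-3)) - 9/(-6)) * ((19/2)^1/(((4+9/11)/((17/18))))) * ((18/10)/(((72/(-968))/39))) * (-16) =1486639154/35775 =41555.25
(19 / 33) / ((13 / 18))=114 / 143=0.80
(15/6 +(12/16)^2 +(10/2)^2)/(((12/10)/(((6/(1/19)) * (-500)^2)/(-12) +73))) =-5331711115/96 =-55538657.45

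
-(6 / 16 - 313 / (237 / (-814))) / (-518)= 291281 / 140304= 2.08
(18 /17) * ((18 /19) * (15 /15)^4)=324 /323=1.00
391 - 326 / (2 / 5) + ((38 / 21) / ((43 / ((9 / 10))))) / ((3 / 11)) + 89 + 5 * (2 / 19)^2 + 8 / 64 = -1454669703 / 4346440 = -334.68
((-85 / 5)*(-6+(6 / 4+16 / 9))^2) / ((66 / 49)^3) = -4802079233 / 93148704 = -51.55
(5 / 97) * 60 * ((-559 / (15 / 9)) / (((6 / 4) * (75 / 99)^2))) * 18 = -21689.11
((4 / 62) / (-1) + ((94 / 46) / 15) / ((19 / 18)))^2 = 19114384 / 4588030225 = 0.00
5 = 5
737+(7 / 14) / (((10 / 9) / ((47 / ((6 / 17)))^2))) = 697361 / 80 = 8717.01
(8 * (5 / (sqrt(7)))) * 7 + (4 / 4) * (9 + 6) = 15 + 40 * sqrt(7) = 120.83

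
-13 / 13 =-1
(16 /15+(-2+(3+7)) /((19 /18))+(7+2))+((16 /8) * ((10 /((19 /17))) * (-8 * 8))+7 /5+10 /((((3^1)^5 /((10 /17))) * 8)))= -883954513 /784890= -1126.21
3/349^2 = 3/121801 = 0.00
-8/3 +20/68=-121/51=-2.37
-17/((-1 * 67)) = 17/67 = 0.25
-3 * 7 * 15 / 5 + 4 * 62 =185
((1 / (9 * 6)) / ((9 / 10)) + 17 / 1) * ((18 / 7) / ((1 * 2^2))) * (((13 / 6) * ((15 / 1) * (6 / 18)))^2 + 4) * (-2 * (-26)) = 117456196 / 1701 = 69051.26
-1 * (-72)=72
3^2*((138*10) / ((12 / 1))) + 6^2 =1071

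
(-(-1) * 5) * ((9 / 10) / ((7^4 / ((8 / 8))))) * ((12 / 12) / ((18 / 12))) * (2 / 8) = 3 / 9604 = 0.00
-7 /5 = -1.40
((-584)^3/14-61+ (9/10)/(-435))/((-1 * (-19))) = -144403729571/192850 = -748787.81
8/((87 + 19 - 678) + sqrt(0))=-2/143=-0.01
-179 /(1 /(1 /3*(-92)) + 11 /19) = -312892 /955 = -327.64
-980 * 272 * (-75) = 19992000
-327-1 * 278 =-605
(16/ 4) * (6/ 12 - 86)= -342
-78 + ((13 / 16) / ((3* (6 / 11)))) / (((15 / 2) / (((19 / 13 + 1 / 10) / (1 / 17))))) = -1646839 / 21600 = -76.24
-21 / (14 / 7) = -21 / 2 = -10.50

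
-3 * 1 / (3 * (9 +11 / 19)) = -19 / 182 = -0.10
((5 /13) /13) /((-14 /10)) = -25 /1183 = -0.02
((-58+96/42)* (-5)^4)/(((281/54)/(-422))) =5554575000/1967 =2823881.55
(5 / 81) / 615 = 1 / 9963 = 0.00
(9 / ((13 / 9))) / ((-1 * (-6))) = 27 / 26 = 1.04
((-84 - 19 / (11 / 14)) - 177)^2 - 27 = 9837502 / 121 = 81301.67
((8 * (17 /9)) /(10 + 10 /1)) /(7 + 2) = 34 /405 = 0.08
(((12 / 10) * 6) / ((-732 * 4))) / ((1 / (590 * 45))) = -7965 / 122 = -65.29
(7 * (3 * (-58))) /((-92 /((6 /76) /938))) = 261 /234232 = 0.00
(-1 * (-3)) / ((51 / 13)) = 13 / 17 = 0.76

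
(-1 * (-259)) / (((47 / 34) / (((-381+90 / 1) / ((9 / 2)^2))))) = -3416728 / 1269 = -2692.46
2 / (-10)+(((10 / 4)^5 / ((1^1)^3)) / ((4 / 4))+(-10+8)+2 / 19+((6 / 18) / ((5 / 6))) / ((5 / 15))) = 58831 / 608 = 96.76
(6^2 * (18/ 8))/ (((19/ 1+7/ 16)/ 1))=1296/ 311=4.17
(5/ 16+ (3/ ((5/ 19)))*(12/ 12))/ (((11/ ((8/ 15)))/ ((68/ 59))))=31858/ 48675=0.65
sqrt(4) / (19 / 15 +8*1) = 30 / 139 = 0.22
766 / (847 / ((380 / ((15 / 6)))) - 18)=-116432 / 1889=-61.64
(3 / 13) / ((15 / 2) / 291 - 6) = -582 / 15067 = -0.04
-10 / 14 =-0.71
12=12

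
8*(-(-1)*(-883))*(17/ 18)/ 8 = -15011/ 18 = -833.94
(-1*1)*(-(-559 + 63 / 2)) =-1055 / 2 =-527.50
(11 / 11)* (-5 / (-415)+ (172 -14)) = 13115 / 83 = 158.01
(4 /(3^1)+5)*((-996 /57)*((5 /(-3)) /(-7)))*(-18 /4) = 830 /7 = 118.57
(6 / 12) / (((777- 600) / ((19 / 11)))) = 19 / 3894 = 0.00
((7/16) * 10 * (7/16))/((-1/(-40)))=1225/16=76.56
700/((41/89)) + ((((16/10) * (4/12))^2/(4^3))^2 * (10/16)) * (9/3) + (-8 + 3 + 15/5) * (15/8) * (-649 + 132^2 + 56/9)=-67980948709/1107000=-61410.07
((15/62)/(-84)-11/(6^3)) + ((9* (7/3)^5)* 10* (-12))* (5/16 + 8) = -14552006071/23436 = -620925.33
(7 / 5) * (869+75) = 6608 / 5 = 1321.60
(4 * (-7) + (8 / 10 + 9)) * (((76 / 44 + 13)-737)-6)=13254.56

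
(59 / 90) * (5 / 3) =59 / 54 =1.09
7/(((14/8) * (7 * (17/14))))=8/17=0.47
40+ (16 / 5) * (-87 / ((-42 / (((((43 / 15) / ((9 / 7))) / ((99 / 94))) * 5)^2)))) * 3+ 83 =27997239181 / 11908215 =2351.09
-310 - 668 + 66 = -912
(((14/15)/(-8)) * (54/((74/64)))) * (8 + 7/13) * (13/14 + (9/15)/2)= -18576/325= -57.16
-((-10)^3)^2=-1000000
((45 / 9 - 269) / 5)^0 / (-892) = -1 / 892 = -0.00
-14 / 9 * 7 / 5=-2.18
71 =71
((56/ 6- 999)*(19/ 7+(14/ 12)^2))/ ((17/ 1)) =-3049163/ 12852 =-237.25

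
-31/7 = -4.43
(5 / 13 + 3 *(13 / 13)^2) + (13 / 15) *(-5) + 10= 353 / 39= 9.05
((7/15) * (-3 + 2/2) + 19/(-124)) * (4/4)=-2021/1860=-1.09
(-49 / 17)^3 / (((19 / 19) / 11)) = -1294139 / 4913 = -263.41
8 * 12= 96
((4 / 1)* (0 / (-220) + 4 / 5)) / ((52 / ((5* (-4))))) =-16 / 13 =-1.23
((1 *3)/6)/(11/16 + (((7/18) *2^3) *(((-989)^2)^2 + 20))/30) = 360/71435144903183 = 0.00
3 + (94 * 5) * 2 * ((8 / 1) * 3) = 22563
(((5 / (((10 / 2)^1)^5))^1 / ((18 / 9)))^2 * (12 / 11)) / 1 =3 / 4296875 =0.00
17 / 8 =2.12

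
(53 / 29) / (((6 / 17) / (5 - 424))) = -377519 / 174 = -2169.65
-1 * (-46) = 46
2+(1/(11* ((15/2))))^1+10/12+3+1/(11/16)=73/10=7.30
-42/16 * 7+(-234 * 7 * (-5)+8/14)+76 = 461899/56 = 8248.20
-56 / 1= -56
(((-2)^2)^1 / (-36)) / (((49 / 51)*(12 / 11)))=-0.11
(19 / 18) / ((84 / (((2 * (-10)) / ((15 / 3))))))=-19 / 378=-0.05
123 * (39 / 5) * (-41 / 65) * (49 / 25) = -741321 / 625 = -1186.11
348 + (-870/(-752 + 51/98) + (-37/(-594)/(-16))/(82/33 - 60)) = 216242141633/619324992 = 349.16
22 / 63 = 0.35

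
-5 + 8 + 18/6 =6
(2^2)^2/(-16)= -1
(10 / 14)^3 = 125 / 343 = 0.36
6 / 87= 2 / 29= 0.07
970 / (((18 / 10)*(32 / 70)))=84875 / 72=1178.82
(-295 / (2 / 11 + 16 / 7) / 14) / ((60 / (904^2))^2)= -6772335186496 / 4275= -1584171973.45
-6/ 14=-3/ 7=-0.43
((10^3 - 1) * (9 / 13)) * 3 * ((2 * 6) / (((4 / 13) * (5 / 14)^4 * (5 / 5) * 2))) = 1554292152 / 625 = 2486867.44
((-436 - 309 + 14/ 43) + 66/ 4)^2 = 3921640129/ 7396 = 530237.98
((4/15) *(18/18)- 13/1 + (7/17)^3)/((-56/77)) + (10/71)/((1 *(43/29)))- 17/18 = 44717960101/2699890020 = 16.56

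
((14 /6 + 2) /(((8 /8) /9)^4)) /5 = 28431 /5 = 5686.20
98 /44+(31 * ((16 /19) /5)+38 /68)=142247 /17765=8.01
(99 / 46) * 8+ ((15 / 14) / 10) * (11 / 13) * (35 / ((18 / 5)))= 129877 / 7176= 18.10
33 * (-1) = -33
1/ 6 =0.17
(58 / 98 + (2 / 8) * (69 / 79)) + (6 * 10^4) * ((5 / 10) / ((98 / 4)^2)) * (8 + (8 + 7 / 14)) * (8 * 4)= 20022374705 / 758716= 26389.81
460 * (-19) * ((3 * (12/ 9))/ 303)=-34960/ 303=-115.38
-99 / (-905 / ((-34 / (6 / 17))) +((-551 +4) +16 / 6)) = 85833 / 463792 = 0.19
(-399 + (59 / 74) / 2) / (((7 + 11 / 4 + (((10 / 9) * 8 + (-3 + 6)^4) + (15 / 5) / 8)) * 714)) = -176979 / 31706003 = -0.01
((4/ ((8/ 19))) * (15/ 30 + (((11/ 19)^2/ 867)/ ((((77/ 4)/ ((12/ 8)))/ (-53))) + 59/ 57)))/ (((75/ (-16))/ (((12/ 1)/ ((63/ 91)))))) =-1397651632/ 25944975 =-53.87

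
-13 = -13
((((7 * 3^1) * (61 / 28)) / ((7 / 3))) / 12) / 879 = 61 / 32816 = 0.00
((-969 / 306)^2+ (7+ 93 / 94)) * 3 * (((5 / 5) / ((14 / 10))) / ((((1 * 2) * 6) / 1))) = 21775 / 6768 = 3.22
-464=-464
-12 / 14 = -6 / 7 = -0.86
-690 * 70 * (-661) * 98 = 3128777400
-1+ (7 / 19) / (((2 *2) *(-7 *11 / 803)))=-149 / 76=-1.96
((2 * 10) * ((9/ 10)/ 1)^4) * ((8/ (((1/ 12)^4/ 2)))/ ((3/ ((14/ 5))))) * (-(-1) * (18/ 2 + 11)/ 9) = 1128701952/ 125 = 9029615.62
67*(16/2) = 536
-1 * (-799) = 799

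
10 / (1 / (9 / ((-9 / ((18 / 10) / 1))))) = -18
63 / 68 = 0.93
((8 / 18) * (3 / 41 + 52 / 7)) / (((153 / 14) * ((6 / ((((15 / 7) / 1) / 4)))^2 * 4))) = 53825 / 88524576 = 0.00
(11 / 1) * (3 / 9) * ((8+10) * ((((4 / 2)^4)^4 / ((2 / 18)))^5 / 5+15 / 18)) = 4711466807679999717056849117459 / 5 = 942293361535999943411369800000.00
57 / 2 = 28.50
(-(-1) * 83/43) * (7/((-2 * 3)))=-581/258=-2.25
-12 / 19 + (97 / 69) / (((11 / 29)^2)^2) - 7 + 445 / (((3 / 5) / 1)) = 15392846003 / 19194351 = 801.95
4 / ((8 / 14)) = 7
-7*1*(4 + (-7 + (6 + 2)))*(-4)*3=420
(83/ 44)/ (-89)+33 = 129145/ 3916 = 32.98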